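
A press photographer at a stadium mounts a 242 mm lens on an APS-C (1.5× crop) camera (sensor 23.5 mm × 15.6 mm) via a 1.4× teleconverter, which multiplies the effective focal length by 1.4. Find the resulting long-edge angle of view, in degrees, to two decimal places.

Effective focal length f = 242 × 1.4 = 338.8 mm.
α = 2·arctan(23.5 / (2 × 338.8)) = 2·arctan(0.03468) ≈ 3.9726°.

3.97°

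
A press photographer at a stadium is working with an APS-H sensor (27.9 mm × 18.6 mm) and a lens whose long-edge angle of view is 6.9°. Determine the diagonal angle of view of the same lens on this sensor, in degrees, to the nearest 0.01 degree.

From the long-edge AOV: f = 27.9 / (2·tan(3.45°)) = 27.9 / 0.12057 ≈ 231.3942 mm.
Sensor diagonal = √(27.9² + 18.6²) = √1124.3700 ≈ 33.5316 mm.
Diagonal AOV = 2·arctan(33.5316 / (2 × 231.3942)) = 2·arctan(0.07246) ≈ 8.2883°.

8.29°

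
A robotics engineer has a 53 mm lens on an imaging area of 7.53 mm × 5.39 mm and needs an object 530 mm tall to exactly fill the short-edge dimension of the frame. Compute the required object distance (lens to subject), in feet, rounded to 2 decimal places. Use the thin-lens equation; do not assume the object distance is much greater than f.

17.27 ft

Magnification m = h/W = dᵢ/dₒ; combined with 1/f = 1/dₒ + 1/dᵢ this gives dₒ = f·(1 + W/h).
dₒ = 53 mm × (1 + 530/5.39) = 53 × 99.3302 ≈ 5264.503 mm = 5264.503/304.8 ft = 17.272 ft.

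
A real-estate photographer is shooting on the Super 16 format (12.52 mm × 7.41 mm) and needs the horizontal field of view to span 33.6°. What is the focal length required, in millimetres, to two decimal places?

20.73 mm

From α = 2·arctan(w/2f) we get f = w / (2·tan(α/2)).
With w = 12.52 mm and α/2 = 16.8°, tan(α/2) ≈ 0.30192, so f ≈ 12.52 / 0.60384 ≈ 20.7341 mm.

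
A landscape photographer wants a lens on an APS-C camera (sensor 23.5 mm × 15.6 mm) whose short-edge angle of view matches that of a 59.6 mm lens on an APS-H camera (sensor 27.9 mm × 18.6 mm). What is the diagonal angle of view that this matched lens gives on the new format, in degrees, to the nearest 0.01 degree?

Equal short-edge AOV ⇒ f₂ = f₁ · 15.6/18.6 = 59.6 × 0.83871 ≈ 49.9871 mm.
Sensor diagonal = √(23.5² + 15.6²) = √795.6100 ≈ 28.2066 mm.
Diagonal AOV on the new format = 2·arctan(28.2066 / (2 × 49.9871)) = 2·arctan(0.28214) ≈ 31.5116°.

31.51°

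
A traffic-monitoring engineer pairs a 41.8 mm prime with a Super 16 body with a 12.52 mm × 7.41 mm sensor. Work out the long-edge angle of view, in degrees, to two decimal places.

17.03°

Angle of view α = 2·arctan(w/2f) with w = 12.52 mm and f = 41.8 mm.
w/2f = 0.14976; arctan(0.14976) ≈ 8.5174°, so α ≈ 17.0347°.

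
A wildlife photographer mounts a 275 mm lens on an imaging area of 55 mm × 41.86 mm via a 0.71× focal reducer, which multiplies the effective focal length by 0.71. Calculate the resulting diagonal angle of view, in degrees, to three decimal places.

20.075°

Effective focal length f = 275 × 0.71 = 195.25 mm.
Sensor diagonal = √(55² + 41.86²) = √4777.2596 ≈ 69.1177 mm.
α = 2·arctan(69.118 / (2 × 195.25)) = 2·arctan(0.17700) ≈ 20.0746°.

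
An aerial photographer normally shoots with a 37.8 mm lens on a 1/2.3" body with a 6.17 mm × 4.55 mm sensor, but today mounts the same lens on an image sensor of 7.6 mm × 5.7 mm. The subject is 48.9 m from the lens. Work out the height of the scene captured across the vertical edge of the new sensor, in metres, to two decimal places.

7.37 m

The focal length stays 37.8 mm; the relevant sensor dimension is now h = 5.7 mm. Object distance dₒ = 48.9 m = 48900 mm.
Thin-lens field height W = h·(dₒ − f)/f = 5.7 × (48900 − 37.8)/37.8 ≈ 7368.110 mm = 7.36811 m.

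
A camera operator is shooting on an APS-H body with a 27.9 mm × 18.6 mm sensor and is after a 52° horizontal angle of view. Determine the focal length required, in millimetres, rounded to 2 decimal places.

28.60 mm

From α = 2·arctan(w/2f) we get f = w / (2·tan(α/2)).
With w = 27.9 mm and α/2 = 26°, tan(α/2) ≈ 0.48773, so f ≈ 27.9 / 0.97547 ≈ 28.6017 mm.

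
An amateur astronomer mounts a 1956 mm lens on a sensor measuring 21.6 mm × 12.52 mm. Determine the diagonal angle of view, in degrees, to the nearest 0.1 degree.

Sensor diagonal = √(21.6² + 12.52²) = √623.3104 ≈ 24.9662 mm.
Angle of view α = 2·arctan(d/2f) with d = 24.9662 mm and f = 1956 mm.
d/2f = 0.00638; arctan(0.00638) ≈ 0.3657°, so α ≈ 0.7313°.

0.7°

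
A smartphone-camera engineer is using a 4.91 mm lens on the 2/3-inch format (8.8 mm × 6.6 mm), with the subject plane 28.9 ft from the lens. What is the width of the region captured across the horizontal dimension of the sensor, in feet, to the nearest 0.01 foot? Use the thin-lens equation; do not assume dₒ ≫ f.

51.77 ft

dₒ: 28.9 ft × 304.8 mm/ft = 8808.72 mm.
Similar triangles through the lens centre give W/dₒ = w/dᵢ; with 1/f = 1/dₒ + 1/dᵢ this gives W = w·(dₒ − f)/f.
W = 8.8 mm × (8808.72 − 4.91) / 4.91 = 8.8 × 1793.0366 ≈ 15778.722 mm = 15778.722/304.8 ft = 51.7675 ft.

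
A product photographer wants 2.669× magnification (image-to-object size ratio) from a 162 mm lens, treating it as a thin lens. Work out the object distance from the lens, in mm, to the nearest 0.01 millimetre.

With m = dᵢ/dₒ and 1/f = 1/dₒ + 1/dᵢ, substituting dᵢ = m·dₒ gives 1/f = (1 + 1/m)/dₒ, hence dₒ = f·(1 + 1/m).
dₒ = 162 × (1 + 1/2.669) = 162 × 1.37467 ≈ 222.697 mm.

222.70 mm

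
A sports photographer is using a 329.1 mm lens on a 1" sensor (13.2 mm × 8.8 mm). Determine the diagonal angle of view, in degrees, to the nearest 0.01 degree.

2.76°

Sensor diagonal = √(13.2² + 8.8²) = √251.6800 ≈ 15.8644 mm.
Angle of view α = 2·arctan(d/2f) with d = 15.8644 mm and f = 329.1 mm.
d/2f = 0.02410; arctan(0.02410) ≈ 1.3807°, so α ≈ 2.7614°.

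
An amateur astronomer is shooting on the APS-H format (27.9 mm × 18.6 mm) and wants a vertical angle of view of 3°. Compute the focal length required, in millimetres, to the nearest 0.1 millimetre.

From α = 2·arctan(h/2f) we get f = h / (2·tan(α/2)).
With h = 18.6 mm and α/2 = 1.5°, tan(α/2) ≈ 0.02619, so f ≈ 18.6 / 0.05237 ≈ 355.1527 mm.

355.2 mm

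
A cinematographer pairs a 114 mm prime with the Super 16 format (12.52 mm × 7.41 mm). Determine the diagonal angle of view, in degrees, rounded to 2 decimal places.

7.30°

Sensor diagonal = √(12.52² + 7.41²) = √211.6585 ≈ 14.5485 mm.
Angle of view α = 2·arctan(d/2f) with d = 14.5485 mm and f = 114 mm.
d/2f = 0.06381; arctan(0.06381) ≈ 3.6510°, so α ≈ 7.3021°.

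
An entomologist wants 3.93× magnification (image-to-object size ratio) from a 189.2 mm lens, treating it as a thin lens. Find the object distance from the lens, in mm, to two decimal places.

With m = dᵢ/dₒ and 1/f = 1/dₒ + 1/dᵢ, substituting dᵢ = m·dₒ gives 1/f = (1 + 1/m)/dₒ, hence dₒ = f·(1 + 1/m).
dₒ = 189.2 × (1 + 1/3.93) = 189.2 × 1.25445 ≈ 237.342 mm.

237.34 mm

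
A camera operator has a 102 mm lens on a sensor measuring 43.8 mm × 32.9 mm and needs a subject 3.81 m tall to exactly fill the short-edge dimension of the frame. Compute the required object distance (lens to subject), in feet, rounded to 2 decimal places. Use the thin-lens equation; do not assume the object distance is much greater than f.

W: 3.81 m = 3810 mm.
Magnification m = h/W = dᵢ/dₒ; combined with 1/f = 1/dₒ + 1/dᵢ this gives dₒ = f·(1 + W/h).
dₒ = 102 mm × (1 + 3810/32.9) = 102 × 116.8055 ≈ 11914.158 mm = 11914.158/304.8 ft = 39.0884 ft.

39.09 ft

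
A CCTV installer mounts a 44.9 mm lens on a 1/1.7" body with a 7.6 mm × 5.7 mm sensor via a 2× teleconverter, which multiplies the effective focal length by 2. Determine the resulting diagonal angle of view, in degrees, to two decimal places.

6.06°

Effective focal length f = 44.9 × 2 = 89.8 mm.
Sensor diagonal = √(7.6² + 5.7²) = √90.2500 ≈ 9.5000 mm.
α = 2·arctan(9.500 / (2 × 89.8)) = 2·arctan(0.05290) ≈ 6.0557°.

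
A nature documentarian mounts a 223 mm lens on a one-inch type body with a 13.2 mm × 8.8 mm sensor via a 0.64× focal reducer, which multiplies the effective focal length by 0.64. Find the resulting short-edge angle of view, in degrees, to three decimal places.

Effective focal length f = 223 × 0.64 = 142.72 mm.
α = 2·arctan(8.8 / (2 × 142.72)) = 2·arctan(0.03083) ≈ 3.5317°.

3.532°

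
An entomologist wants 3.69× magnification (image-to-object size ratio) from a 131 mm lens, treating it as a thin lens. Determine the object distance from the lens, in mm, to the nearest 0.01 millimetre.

166.50 mm

With m = dᵢ/dₒ and 1/f = 1/dₒ + 1/dᵢ, substituting dᵢ = m·dₒ gives 1/f = (1 + 1/m)/dₒ, hence dₒ = f·(1 + 1/m).
dₒ = 131 × (1 + 1/3.69) = 131 × 1.27100 ≈ 166.501 mm.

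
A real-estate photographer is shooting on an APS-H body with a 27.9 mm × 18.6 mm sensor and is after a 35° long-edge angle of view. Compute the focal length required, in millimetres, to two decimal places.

From α = 2·arctan(w/2f) we get f = w / (2·tan(α/2)).
With w = 27.9 mm and α/2 = 17.5°, tan(α/2) ≈ 0.31530, so f ≈ 27.9 / 0.63060 ≈ 44.2437 mm.

44.24 mm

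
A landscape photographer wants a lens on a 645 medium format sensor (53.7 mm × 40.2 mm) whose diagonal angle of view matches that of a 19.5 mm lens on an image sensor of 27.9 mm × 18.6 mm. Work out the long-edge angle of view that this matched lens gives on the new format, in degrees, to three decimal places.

Sensor diagonal = √(27.9² + 18.6²) = √1124.3700 ≈ 33.5316 mm.
Sensor diagonal = √(53.7² + 40.2²) = √4499.7300 ≈ 67.0800 mm.
Equal diagonal AOV ⇒ f₂ = f₁ · 67.0800/33.5316 = 19.5 × 2.00050 ≈ 39.0098 mm.
Long-edge AOV on the new format = 2·arctan(53.7 / (2 × 39.0098)) = 2·arctan(0.68829) ≈ 69.0784°.

69.078°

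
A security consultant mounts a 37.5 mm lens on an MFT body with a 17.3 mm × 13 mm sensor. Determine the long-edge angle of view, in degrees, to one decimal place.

Angle of view α = 2·arctan(w/2f) with w = 17.3 mm and f = 37.5 mm.
w/2f = 0.23067; arctan(0.23067) ≈ 12.9890°, so α ≈ 25.9781°.

26.0°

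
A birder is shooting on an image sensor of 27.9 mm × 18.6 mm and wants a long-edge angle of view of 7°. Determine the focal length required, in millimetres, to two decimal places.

228.08 mm

From α = 2·arctan(w/2f) we get f = w / (2·tan(α/2)).
With w = 27.9 mm and α/2 = 3.5°, tan(α/2) ≈ 0.06116, so f ≈ 27.9 / 0.12233 ≈ 228.0805 mm.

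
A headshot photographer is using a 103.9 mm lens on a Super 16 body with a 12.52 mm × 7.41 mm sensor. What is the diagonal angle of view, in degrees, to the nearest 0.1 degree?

8.0°

Sensor diagonal = √(12.52² + 7.41²) = √211.6585 ≈ 14.5485 mm.
Angle of view α = 2·arctan(d/2f) with d = 14.5485 mm and f = 103.9 mm.
d/2f = 0.07001; arctan(0.07001) ≈ 4.0049°, so α ≈ 8.0097°.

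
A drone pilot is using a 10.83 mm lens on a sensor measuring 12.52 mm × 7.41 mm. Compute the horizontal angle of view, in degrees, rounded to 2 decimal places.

Angle of view α = 2·arctan(w/2f) with w = 12.52 mm and f = 10.83 mm.
w/2f = 0.57802; arctan(0.57802) ≈ 30.0289°, so α ≈ 60.0579°.

60.06°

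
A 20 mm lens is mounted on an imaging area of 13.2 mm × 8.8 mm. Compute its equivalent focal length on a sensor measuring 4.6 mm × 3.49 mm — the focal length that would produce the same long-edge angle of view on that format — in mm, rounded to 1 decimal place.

Equal angle of view means equal width/f ratio, so f₂ = f₁ · (width₂/width₁) = 20 × 4.6/13.2.
f₂ = 20 × 0.34848 ≈ 6.970 mm.

7.0 mm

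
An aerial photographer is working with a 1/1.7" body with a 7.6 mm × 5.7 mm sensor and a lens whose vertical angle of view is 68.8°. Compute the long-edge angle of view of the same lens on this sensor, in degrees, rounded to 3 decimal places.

From the vertical AOV: f = 5.7 / (2·tan(34.4°)) = 5.7 / 1.36943 ≈ 4.1623 mm.
Long-edge AOV = 2·arctan(7.6 / (2 × 4.1623)) = 2·arctan(0.91295) ≈ 84.7892°.

84.789°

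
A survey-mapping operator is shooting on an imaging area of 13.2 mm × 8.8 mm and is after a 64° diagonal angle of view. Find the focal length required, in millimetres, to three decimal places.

Sensor diagonal = √(13.2² + 8.8²) = √251.6800 ≈ 15.8644 mm.
From α = 2·arctan(d/2f) we get f = d / (2·tan(α/2)).
With d = 15.8644 mm and α/2 = 32°, tan(α/2) ≈ 0.62487, so f ≈ 15.8644 / 1.24974 ≈ 12.6942 mm.

12.694 mm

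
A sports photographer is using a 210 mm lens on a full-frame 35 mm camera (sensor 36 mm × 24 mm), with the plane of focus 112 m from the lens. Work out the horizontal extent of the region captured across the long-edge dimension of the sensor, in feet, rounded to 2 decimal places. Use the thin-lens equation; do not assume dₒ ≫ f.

dₒ: 112 m = 112000 mm.
Similar triangles through the lens centre give W/dₒ = w/dᵢ; with 1/f = 1/dₒ + 1/dᵢ this gives W = w·(dₒ − f)/f.
W = 36 mm × (112000 − 210) / 210 = 36 × 532.3333 ≈ 19164.000 mm = 19164.000/304.8 ft = 62.874 ft.

62.87 ft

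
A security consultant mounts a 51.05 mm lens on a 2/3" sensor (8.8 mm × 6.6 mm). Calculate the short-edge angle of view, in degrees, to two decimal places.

Angle of view α = 2·arctan(h/2f) with h = 6.6 mm and f = 51.05 mm.
h/2f = 0.06464; arctan(0.06464) ≈ 3.6986°, so α ≈ 7.3972°.

7.40°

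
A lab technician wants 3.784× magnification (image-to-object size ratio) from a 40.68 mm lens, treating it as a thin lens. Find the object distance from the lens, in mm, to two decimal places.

With m = dᵢ/dₒ and 1/f = 1/dₒ + 1/dᵢ, substituting dᵢ = m·dₒ gives 1/f = (1 + 1/m)/dₒ, hence dₒ = f·(1 + 1/m).
dₒ = 40.68 × (1 + 1/3.784) = 40.68 × 1.26427 ≈ 51.431 mm.

51.43 mm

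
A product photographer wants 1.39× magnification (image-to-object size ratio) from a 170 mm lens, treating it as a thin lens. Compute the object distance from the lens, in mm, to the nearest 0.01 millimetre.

With m = dᵢ/dₒ and 1/f = 1/dₒ + 1/dᵢ, substituting dᵢ = m·dₒ gives 1/f = (1 + 1/m)/dₒ, hence dₒ = f·(1 + 1/m).
dₒ = 170 × (1 + 1/1.39) = 170 × 1.71942 ≈ 292.302 mm.

292.30 mm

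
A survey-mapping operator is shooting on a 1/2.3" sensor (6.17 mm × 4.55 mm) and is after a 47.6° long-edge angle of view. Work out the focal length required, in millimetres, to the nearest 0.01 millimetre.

From α = 2·arctan(w/2f) we get f = w / (2·tan(α/2)).
With w = 6.17 mm and α/2 = 23.8°, tan(α/2) ≈ 0.44105, so f ≈ 6.17 / 0.88211 ≈ 6.9946 mm.

6.99 mm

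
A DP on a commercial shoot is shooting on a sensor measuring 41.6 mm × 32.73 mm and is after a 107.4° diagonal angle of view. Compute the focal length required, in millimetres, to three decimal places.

19.441 mm

Sensor diagonal = √(41.6² + 32.73²) = √2801.8129 ≈ 52.9322 mm.
From α = 2·arctan(d/2f) we get f = d / (2·tan(α/2)).
With d = 52.9322 mm and α/2 = 53.7°, tan(α/2) ≈ 1.36134, so f ≈ 52.9322 / 2.72267 ≈ 19.4413 mm.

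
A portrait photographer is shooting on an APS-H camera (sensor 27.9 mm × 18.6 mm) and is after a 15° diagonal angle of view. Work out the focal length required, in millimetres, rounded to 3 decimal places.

127.349 mm

Sensor diagonal = √(27.9² + 18.6²) = √1124.3700 ≈ 33.5316 mm.
From α = 2·arctan(d/2f) we get f = d / (2·tan(α/2)).
With d = 33.5316 mm and α/2 = 7.5°, tan(α/2) ≈ 0.13165, so f ≈ 33.5316 / 0.26330 ≈ 127.3490 mm.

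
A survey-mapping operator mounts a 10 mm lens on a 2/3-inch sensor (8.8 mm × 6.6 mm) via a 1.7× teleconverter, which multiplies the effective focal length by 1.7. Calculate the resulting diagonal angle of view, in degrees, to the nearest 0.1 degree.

Effective focal length f = 10 × 1.7 = 17 mm.
Sensor diagonal = √(8.8² + 6.6²) = √121.0000 ≈ 11.0000 mm.
α = 2·arctan(11.000 / (2 × 17)) = 2·arctan(0.32353) ≈ 35.8558°.

35.9°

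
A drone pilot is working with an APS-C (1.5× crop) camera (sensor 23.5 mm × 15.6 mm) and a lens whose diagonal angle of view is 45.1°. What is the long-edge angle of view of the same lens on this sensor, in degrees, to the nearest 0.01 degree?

38.17°

Sensor diagonal = √(23.5² + 15.6²) = √795.6100 ≈ 28.2066 mm.
From the diagonal AOV: f = 28.2066 / (2·tan(22.55°)) = 28.2066 / 0.83047 ≈ 33.9645 mm.
Long-edge AOV = 2·arctan(23.5 / (2 × 33.9645)) = 2·arctan(0.34595) ≈ 38.1661°.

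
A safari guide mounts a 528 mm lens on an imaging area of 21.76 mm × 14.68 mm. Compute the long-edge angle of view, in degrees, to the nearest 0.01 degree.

2.36°

Angle of view α = 2·arctan(w/2f) with w = 21.76 mm and f = 528 mm.
w/2f = 0.02061; arctan(0.02061) ≈ 1.1805°, so α ≈ 2.3609°.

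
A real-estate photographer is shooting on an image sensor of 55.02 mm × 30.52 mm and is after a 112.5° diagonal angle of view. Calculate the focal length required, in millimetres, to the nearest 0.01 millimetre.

21.02 mm

Sensor diagonal = √(55.02² + 30.52²) = √3958.6708 ≈ 62.9180 mm.
From α = 2·arctan(d/2f) we get f = d / (2·tan(α/2)).
With d = 62.9180 mm and α/2 = 56.25°, tan(α/2) ≈ 1.49661, so f ≈ 62.9180 / 2.99321 ≈ 21.0202 mm.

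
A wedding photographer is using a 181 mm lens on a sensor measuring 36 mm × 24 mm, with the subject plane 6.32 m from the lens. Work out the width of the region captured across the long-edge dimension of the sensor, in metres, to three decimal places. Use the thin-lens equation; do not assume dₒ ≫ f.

1.221 m

dₒ: 6.32 m = 6320 mm.
Similar triangles through the lens centre give W/dₒ = w/dᵢ; with 1/f = 1/dₒ + 1/dᵢ this gives W = w·(dₒ − f)/f.
W = 36 mm × (6320 − 181) / 181 = 36 × 33.9171 ≈ 1221.017 mm = 1.22102 m.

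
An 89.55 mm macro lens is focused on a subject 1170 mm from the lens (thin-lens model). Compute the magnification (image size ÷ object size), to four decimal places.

0.0829×

Thin lens: 1/f = 1/dₒ + 1/dᵢ → 1/dᵢ = 1/89.55 − 1/1170 = 0.0103122 mm⁻¹, so dᵢ ≈ 96.9721 mm.
Magnification m = dᵢ/dₒ = 96.9721/1170 ≈ 0.08288.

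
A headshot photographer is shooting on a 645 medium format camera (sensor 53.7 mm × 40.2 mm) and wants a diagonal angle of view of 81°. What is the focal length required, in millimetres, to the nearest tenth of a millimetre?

39.3 mm

Sensor diagonal = √(53.7² + 40.2²) = √4499.7300 ≈ 67.0800 mm.
From α = 2·arctan(d/2f) we get f = d / (2·tan(α/2)).
With d = 67.0800 mm and α/2 = 40.5°, tan(α/2) ≈ 0.85408, so f ≈ 67.0800 / 1.70816 ≈ 39.2703 mm.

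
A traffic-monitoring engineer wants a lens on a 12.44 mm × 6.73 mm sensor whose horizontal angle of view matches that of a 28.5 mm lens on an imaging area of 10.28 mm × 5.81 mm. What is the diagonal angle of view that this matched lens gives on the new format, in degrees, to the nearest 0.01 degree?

23.18°

Equal horizontal AOV ⇒ f₂ = f₁ · 12.44/10.28 = 28.5 × 1.21012 ≈ 34.4883 mm.
Sensor diagonal = √(12.44² + 6.73²) = √200.0465 ≈ 14.1438 mm.
Diagonal AOV on the new format = 2·arctan(14.1438 / (2 × 34.4883)) = 2·arctan(0.20505) ≈ 23.1759°.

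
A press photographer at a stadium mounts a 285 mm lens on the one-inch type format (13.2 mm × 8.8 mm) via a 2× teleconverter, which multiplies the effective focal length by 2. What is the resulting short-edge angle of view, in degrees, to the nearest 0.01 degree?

Effective focal length f = 285 × 2 = 570 mm.
α = 2·arctan(8.8 / (2 × 570)) = 2·arctan(0.00772) ≈ 0.8845°.

0.88°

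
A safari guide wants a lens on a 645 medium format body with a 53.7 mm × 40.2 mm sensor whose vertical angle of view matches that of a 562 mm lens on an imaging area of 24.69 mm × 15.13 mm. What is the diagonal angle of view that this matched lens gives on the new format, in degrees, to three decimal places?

Equal vertical AOV ⇒ f₂ = f₁ · 40.2/15.13 = 562 × 2.65697 ≈ 1493.2188 mm.
Sensor diagonal = √(53.7² + 40.2²) = √4499.7300 ≈ 67.0800 mm.
Diagonal AOV on the new format = 2·arctan(67.0800 / (2 × 1493.2188)) = 2·arctan(0.02246) ≈ 2.5735°.

2.573°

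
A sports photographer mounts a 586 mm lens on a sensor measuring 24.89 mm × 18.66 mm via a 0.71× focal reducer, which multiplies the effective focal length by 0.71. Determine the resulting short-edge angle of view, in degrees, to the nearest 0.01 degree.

2.57°

Effective focal length f = 586 × 0.71 = 416.06 mm.
α = 2·arctan(18.66 / (2 × 416.06)) = 2·arctan(0.02242) ≈ 2.5692°.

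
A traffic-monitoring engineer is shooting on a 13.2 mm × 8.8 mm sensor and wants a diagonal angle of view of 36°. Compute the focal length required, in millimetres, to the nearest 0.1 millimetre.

24.4 mm

Sensor diagonal = √(13.2² + 8.8²) = √251.6800 ≈ 15.8644 mm.
From α = 2·arctan(d/2f) we get f = d / (2·tan(α/2)).
With d = 15.8644 mm and α/2 = 18°, tan(α/2) ≈ 0.32492, so f ≈ 15.8644 / 0.64984 ≈ 24.4128 mm.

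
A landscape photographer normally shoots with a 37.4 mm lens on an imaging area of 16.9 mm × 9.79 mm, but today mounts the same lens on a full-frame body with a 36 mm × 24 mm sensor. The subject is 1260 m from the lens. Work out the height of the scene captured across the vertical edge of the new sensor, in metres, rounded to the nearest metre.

809 m

The focal length stays 37.4 mm; the relevant sensor dimension is now h = 24 mm. Object distance dₒ = 1260 m = 1.26e+06 mm.
Thin-lens field height W = h·(dₒ − f)/f = 24 × (1.26e+06 − 37.4)/37.4 ≈ 808532.150 mm = 808.532 m.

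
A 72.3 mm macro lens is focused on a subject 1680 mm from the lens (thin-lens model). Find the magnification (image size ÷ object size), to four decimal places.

Thin lens: 1/f = 1/dₒ + 1/dᵢ → 1/dᵢ = 1/72.3 − 1/1680 = 0.0132360 mm⁻¹, so dᵢ ≈ 75.5514 mm.
Magnification m = dᵢ/dₒ = 75.5514/1680 ≈ 0.04497.

0.0450×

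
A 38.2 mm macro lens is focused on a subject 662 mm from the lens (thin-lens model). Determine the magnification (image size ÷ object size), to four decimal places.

0.0612×

Thin lens: 1/f = 1/dₒ + 1/dᵢ → 1/dᵢ = 1/38.2 − 1/662 = 0.0246674 mm⁻¹, so dᵢ ≈ 40.5393 mm.
Magnification m = dᵢ/dₒ = 40.5393/662 ≈ 0.06124.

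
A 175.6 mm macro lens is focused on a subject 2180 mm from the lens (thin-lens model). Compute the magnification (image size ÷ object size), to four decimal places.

0.0876×

Thin lens: 1/f = 1/dₒ + 1/dᵢ → 1/dᵢ = 1/175.6 − 1/2180 = 0.0052360 mm⁻¹, so dᵢ ≈ 190.9838 mm.
Magnification m = dᵢ/dₒ = 190.9838/2180 ≈ 0.08761.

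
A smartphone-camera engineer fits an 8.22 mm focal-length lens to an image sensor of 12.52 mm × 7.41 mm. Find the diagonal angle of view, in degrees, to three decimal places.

83.014°

Sensor diagonal = √(12.52² + 7.41²) = √211.6585 ≈ 14.5485 mm.
Angle of view α = 2·arctan(d/2f) with d = 14.5485 mm and f = 8.22 mm.
d/2f = 0.88494; arctan(0.88494) ≈ 41.5070°, so α ≈ 83.0141°.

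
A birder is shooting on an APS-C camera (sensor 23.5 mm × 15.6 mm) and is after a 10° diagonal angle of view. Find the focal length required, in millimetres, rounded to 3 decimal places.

161.201 mm

Sensor diagonal = √(23.5² + 15.6²) = √795.6100 ≈ 28.2066 mm.
From α = 2·arctan(d/2f) we get f = d / (2·tan(α/2)).
With d = 28.2066 mm and α/2 = 5°, tan(α/2) ≈ 0.08749, so f ≈ 28.2066 / 0.17498 ≈ 161.2012 mm.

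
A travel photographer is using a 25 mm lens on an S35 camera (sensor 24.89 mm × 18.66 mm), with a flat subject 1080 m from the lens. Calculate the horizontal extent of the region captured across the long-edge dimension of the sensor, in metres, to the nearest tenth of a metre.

1075.2 m

dₒ: 1080 m = 1.08e+06 mm.
Similar triangles through the lens centre give W/dₒ = w/dᵢ; with 1/f = 1/dₒ + 1/dᵢ this gives W = w·(dₒ − f)/f.
W = 24.89 mm × (1.08e+06 − 25) / 25 = 24.89 × 43199.0000 ≈ 1075223.110 mm = 1075.22 m.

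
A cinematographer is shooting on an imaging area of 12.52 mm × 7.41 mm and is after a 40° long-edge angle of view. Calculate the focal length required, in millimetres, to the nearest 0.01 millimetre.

From α = 2·arctan(w/2f) we get f = w / (2·tan(α/2)).
With w = 12.52 mm and α/2 = 20°, tan(α/2) ≈ 0.36397, so f ≈ 12.52 / 0.72794 ≈ 17.1992 mm.

17.20 mm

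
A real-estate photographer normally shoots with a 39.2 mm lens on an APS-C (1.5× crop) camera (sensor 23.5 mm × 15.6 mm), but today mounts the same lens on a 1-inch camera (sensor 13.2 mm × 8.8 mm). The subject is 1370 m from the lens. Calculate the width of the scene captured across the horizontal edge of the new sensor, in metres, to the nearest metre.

461 m

The focal length stays 39.2 mm; the relevant sensor dimension is now w = 13.2 mm. Object distance dₒ = 1370 m = 1.37e+06 mm.
Thin-lens field width W = w·(dₒ − f)/f = 13.2 × (1.37e+06 − 39.2)/39.2 ≈ 461313.331 mm = 461.313 m.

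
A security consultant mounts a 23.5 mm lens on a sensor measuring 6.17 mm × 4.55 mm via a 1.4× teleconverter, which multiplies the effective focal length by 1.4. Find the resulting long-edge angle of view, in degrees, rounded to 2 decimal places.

Effective focal length f = 23.5 × 1.4 = 32.9 mm.
α = 2·arctan(6.17 / (2 × 32.9)) = 2·arctan(0.09377) ≈ 10.7138°.

10.71°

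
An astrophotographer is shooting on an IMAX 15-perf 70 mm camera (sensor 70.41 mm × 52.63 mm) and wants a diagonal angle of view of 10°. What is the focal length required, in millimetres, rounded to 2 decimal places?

Sensor diagonal = √(70.41² + 52.63²) = √7727.4850 ≈ 87.9061 mm.
From α = 2·arctan(d/2f) we get f = d / (2·tan(α/2)).
With d = 87.9061 mm and α/2 = 5°, tan(α/2) ≈ 0.08749, so f ≈ 87.9061 / 0.17498 ≈ 502.3857 mm.

502.39 mm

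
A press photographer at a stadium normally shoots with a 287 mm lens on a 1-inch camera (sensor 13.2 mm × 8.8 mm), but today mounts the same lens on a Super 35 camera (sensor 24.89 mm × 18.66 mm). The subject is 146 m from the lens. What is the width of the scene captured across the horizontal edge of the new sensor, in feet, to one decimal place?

The focal length stays 287 mm; the relevant sensor dimension is now w = 24.89 mm. Object distance dₒ = 146 m = 146000 mm.
Thin-lens field width W = w·(dₒ − f)/f = 24.89 × (146000 − 287)/287 ≈ 12636.922 mm = 12636.922/304.8 ft = 41.4597 ft.

41.5 ft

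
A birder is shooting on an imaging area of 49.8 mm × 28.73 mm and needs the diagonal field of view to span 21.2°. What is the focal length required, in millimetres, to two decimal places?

Sensor diagonal = √(49.8² + 28.73²) = √3305.4529 ≈ 57.4931 mm.
From α = 2·arctan(d/2f) we get f = d / (2·tan(α/2)).
With d = 57.4931 mm and α/2 = 10.6°, tan(α/2) ≈ 0.18714, so f ≈ 57.4931 / 0.37429 ≈ 153.6057 mm.

153.61 mm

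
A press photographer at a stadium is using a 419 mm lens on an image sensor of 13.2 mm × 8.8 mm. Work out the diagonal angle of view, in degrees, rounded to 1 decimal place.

2.2°

Sensor diagonal = √(13.2² + 8.8²) = √251.6800 ≈ 15.8644 mm.
Angle of view α = 2·arctan(d/2f) with d = 15.8644 mm and f = 419 mm.
d/2f = 0.01893; arctan(0.01893) ≈ 1.0846°, so α ≈ 2.1691°.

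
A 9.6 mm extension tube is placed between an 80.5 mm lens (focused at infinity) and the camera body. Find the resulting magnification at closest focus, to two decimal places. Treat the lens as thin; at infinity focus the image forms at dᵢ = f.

The tube moves the image plane from f to f + e, so dᵢ = 80.5 + 9.6 = 90.1 mm. Focus is achieved when 1/f = 1/dₒ + 1/dᵢ, giving dₒ = 1/(1/f − 1/(f+e)).
Magnification m = dᵢ/dₒ = (f+e)·(1/f − 1/(f+e)) = e/f = 9.6/80.5 ≈ 0.1193.

0.12×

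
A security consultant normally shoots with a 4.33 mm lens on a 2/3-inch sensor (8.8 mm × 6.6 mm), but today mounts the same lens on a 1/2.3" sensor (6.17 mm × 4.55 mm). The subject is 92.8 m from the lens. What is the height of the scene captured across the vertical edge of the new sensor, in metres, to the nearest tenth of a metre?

The focal length stays 4.33 mm; the relevant sensor dimension is now h = 4.55 mm. Object distance dₒ = 92.8 m = 92800 mm.
Thin-lens field height W = h·(dₒ − f)/f = 4.55 × (92800 − 4.33)/4.33 ≈ 97510.462 mm = 97.5105 m.

97.5 m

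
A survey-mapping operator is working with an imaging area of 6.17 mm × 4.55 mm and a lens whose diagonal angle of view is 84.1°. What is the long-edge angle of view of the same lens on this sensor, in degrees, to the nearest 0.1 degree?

Sensor diagonal = √(6.17² + 4.55²) = √58.7714 ≈ 7.6663 mm.
From the diagonal AOV: f = 7.6663 / (2·tan(42.05°)) = 7.6663 / 1.80397 ≈ 4.2497 mm.
Long-edge AOV = 2·arctan(6.17 / (2 × 4.2497)) = 2·arctan(0.72594) ≈ 71.9549°.

72.0°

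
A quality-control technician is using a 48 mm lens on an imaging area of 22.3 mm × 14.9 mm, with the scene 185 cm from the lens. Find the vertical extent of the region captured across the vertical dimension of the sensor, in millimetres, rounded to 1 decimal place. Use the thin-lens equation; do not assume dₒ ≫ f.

dₒ: 185 cm = 1850 mm.
Similar triangles through the lens centre give W/dₒ = h/dᵢ; with 1/f = 1/dₒ + 1/dᵢ this gives W = h·(dₒ − f)/f.
W = 14.9 mm × (1850 − 48) / 48 = 14.9 × 37.5417 ≈ 559.371 mm.

559.4 mm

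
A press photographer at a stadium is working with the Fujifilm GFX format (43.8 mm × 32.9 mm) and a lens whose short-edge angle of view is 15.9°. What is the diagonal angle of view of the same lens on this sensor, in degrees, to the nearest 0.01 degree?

26.18°

From the short-edge AOV: f = 32.9 / (2·tan(7.95°)) = 32.9 / 0.27930 ≈ 117.7936 mm.
Sensor diagonal = √(43.8² + 32.9²) = √3000.8500 ≈ 54.7800 mm.
Diagonal AOV = 2·arctan(54.7800 / (2 × 117.7936)) = 2·arctan(0.23253) ≈ 26.1802°.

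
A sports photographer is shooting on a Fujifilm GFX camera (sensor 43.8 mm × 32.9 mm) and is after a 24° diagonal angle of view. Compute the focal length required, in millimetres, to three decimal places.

128.860 mm

Sensor diagonal = √(43.8² + 32.9²) = √3000.8500 ≈ 54.7800 mm.
From α = 2·arctan(d/2f) we get f = d / (2·tan(α/2)).
With d = 54.7800 mm and α/2 = 12°, tan(α/2) ≈ 0.21256, so f ≈ 54.7800 / 0.42511 ≈ 128.8599 mm.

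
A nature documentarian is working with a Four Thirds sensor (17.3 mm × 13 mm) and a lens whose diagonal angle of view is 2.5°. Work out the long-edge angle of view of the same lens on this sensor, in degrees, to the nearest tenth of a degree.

2.0°

Sensor diagonal = √(17.3² + 13²) = √468.2900 ≈ 21.6400 mm.
From the diagonal AOV: f = 21.6400 / (2·tan(1.25°)) = 21.6400 / 0.04364 ≈ 495.8738 mm.
Long-edge AOV = 2·arctan(17.3 / (2 × 495.8738)) = 2·arctan(0.01744) ≈ 1.9987°.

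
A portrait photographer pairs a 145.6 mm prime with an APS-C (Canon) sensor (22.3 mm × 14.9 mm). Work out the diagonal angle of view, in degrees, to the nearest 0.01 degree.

Sensor diagonal = √(22.3² + 14.9²) = √719.3000 ≈ 26.8198 mm.
Angle of view α = 2·arctan(d/2f) with d = 26.8198 mm and f = 145.6 mm.
d/2f = 0.09210; arctan(0.09210) ≈ 5.2621°, so α ≈ 10.5243°.

10.52°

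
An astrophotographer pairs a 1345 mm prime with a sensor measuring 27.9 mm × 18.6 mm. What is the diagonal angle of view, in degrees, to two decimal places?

1.43°

Sensor diagonal = √(27.9² + 18.6²) = √1124.3700 ≈ 33.5316 mm.
Angle of view α = 2·arctan(d/2f) with d = 33.5316 mm and f = 1345 mm.
d/2f = 0.01247; arctan(0.01247) ≈ 0.7142°, so α ≈ 1.4283°.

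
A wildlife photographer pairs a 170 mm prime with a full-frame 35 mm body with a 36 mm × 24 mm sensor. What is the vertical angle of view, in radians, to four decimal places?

0.1409 rad

Angle of view α = 2·arctan(h/2f) with h = 24 mm and f = 170 mm.
h/2f = 0.07059; arctan(0.07059) ≈ 0.0705 rad, so α ≈ 0.1409 rad.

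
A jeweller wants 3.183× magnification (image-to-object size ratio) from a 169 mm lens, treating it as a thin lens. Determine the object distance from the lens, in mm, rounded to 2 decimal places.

With m = dᵢ/dₒ and 1/f = 1/dₒ + 1/dᵢ, substituting dᵢ = m·dₒ gives 1/f = (1 + 1/m)/dₒ, hence dₒ = f·(1 + 1/m).
dₒ = 169 × (1 + 1/3.183) = 169 × 1.31417 ≈ 222.095 mm.

222.09 mm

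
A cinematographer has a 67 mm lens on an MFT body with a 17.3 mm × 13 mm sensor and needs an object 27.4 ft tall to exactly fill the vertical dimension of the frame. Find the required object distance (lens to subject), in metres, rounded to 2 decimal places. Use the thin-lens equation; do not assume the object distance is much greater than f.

43.11 m

W: 27.4 ft × 304.8 mm/ft = 8351.52 mm.
Magnification m = h/W = dᵢ/dₒ; combined with 1/f = 1/dₒ + 1/dᵢ this gives dₒ = f·(1 + W/h).
dₒ = 67 mm × (1 + 8351.52/13) = 67 × 643.4246 ≈ 43109.448 mm = 43.1094 m.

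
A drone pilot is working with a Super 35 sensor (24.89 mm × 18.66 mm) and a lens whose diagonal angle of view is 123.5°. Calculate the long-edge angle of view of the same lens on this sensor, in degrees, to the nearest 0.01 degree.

112.23°

Sensor diagonal = √(24.89² + 18.66²) = √967.7077 ≈ 31.1080 mm.
From the diagonal AOV: f = 31.1080 / (2·tan(61.75°)) = 31.1080 / 3.72218 ≈ 8.3575 mm.
Long-edge AOV = 2·arctan(24.89 / (2 × 8.3575)) = 2·arctan(1.48909) ≈ 112.2332°.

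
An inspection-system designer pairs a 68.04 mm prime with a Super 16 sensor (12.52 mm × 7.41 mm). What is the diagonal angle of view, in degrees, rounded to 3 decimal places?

12.205°

Sensor diagonal = √(12.52² + 7.41²) = √211.6585 ≈ 14.5485 mm.
Angle of view α = 2·arctan(d/2f) with d = 14.5485 mm and f = 68.04 mm.
d/2f = 0.10691; arctan(0.10691) ≈ 6.1024°, so α ≈ 12.2048°.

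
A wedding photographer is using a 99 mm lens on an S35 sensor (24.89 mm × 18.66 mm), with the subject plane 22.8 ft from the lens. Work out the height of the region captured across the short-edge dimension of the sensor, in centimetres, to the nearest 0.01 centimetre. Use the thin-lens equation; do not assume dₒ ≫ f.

129.12 cm

dₒ: 22.8 ft × 304.8 mm/ft = 6949.44 mm.
Similar triangles through the lens centre give W/dₒ = h/dᵢ; with 1/f = 1/dₒ + 1/dᵢ this gives W = h·(dₒ − f)/f.
W = 18.66 mm × (6949.44 − 99) / 99 = 18.66 × 69.1964 ≈ 1291.204 mm = 129.12 cm.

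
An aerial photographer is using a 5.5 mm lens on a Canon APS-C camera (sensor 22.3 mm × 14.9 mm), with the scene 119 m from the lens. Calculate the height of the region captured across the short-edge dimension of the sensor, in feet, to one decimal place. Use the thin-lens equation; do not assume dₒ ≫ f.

dₒ: 119 m = 119000 mm.
Similar triangles through the lens centre give W/dₒ = h/dᵢ; with 1/f = 1/dₒ + 1/dᵢ this gives W = h·(dₒ − f)/f.
W = 14.9 mm × (119000 − 5.5) / 5.5 = 14.9 × 21635.3636 ≈ 322366.918 mm = 322366.918/304.8 ft = 1057.63 ft.

1057.6 ft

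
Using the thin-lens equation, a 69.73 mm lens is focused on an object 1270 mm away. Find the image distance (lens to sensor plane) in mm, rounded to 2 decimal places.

73.78 mm

1/dᵢ = 1/f − 1/dₒ = 1/69.73 − 1/1270 = 0.0135536 mm⁻¹.
dᵢ = 1/0.0135536 ≈ 73.7810 mm.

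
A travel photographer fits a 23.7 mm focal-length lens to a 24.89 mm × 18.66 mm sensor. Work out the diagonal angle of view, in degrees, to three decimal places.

66.553°

Sensor diagonal = √(24.89² + 18.66²) = √967.7077 ≈ 31.1080 mm.
Angle of view α = 2·arctan(d/2f) with d = 31.1080 mm and f = 23.7 mm.
d/2f = 0.65629; arctan(0.65629) ≈ 33.2764°, so α ≈ 66.5527°.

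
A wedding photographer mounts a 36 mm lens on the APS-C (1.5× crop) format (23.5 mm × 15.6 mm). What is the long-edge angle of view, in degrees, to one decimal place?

Angle of view α = 2·arctan(w/2f) with w = 23.5 mm and f = 36 mm.
w/2f = 0.32639; arctan(0.32639) ≈ 18.0761°, so α ≈ 36.1522°.

36.2°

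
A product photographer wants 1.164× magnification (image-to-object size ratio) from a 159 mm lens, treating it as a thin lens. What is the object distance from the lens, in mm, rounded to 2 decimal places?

With m = dᵢ/dₒ and 1/f = 1/dₒ + 1/dᵢ, substituting dᵢ = m·dₒ gives 1/f = (1 + 1/m)/dₒ, hence dₒ = f·(1 + 1/m).
dₒ = 159 × (1 + 1/1.164) = 159 × 1.85911 ≈ 295.598 mm.

295.60 mm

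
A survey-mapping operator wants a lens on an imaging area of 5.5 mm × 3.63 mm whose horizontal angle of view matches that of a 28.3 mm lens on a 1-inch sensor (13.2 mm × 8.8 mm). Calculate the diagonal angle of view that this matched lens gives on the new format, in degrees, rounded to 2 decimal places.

Equal horizontal AOV ⇒ f₂ = f₁ · 5.5/13.2 = 28.3 × 0.41667 ≈ 11.7917 mm.
Sensor diagonal = √(5.5² + 3.63²) = √43.4269 ≈ 6.5899 mm.
Diagonal AOV on the new format = 2·arctan(6.5899 / (2 × 11.7917)) = 2·arctan(0.27943) ≈ 31.2240°.

31.22°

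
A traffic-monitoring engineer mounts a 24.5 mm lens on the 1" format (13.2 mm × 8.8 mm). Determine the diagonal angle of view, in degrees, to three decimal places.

Sensor diagonal = √(13.2² + 8.8²) = √251.6800 ≈ 15.8644 mm.
Angle of view α = 2·arctan(d/2f) with d = 15.8644 mm and f = 24.5 mm.
d/2f = 0.32376; arctan(0.32376) ≈ 17.9401°, so α ≈ 35.8802°.

35.880°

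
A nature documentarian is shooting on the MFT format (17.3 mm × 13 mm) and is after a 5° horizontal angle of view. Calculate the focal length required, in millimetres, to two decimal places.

From α = 2·arctan(w/2f) we get f = w / (2·tan(α/2)).
With w = 17.3 mm and α/2 = 2.5°, tan(α/2) ≈ 0.04366, so f ≈ 17.3 / 0.08732 ≈ 198.1176 mm.

198.12 mm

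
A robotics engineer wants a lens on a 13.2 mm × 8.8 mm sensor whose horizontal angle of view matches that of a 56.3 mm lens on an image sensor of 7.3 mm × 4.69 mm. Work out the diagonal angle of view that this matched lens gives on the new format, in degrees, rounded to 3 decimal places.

8.911°

Equal horizontal AOV ⇒ f₂ = f₁ · 13.2/7.3 = 56.3 × 1.80822 ≈ 101.8027 mm.
Sensor diagonal = √(13.2² + 8.8²) = √251.6800 ≈ 15.8644 mm.
Diagonal AOV on the new format = 2·arctan(15.8644 / (2 × 101.8027)) = 2·arctan(0.07792) ≈ 8.9107°.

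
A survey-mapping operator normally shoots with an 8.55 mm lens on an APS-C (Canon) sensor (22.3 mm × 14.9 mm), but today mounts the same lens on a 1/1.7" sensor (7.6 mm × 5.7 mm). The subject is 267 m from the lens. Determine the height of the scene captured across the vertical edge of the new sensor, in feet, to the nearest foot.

584 ft

The focal length stays 8.55 mm; the relevant sensor dimension is now h = 5.7 mm. Object distance dₒ = 267 m = 267000 mm.
Thin-lens field height W = h·(dₒ − f)/f = 5.7 × (267000 − 8.55)/8.55 ≈ 177994.300 mm = 177994.300/304.8 ft = 583.971 ft.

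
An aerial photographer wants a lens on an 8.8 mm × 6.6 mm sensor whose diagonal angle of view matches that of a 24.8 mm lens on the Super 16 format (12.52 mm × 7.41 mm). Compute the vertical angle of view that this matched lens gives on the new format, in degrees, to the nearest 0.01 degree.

19.96°

Sensor diagonal = √(12.52² + 7.41²) = √211.6585 ≈ 14.5485 mm.
Sensor diagonal = √(8.8² + 6.6²) = √121.0000 ≈ 11.0000 mm.
Equal diagonal AOV ⇒ f₂ = f₁ · 11.0000/14.5485 = 24.8 × 0.75609 ≈ 18.7511 mm.
Vertical AOV on the new format = 2·arctan(6.6 / (2 × 18.7511)) = 2·arctan(0.17599) ≈ 19.9625°.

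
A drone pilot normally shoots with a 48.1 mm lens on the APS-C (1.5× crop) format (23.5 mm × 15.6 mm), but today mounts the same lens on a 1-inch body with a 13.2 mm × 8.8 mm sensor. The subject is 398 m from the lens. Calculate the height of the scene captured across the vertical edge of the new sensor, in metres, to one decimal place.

72.8 m

The focal length stays 48.1 mm; the relevant sensor dimension is now h = 8.8 mm. Object distance dₒ = 398 m = 398000 mm.
Thin-lens field height W = h·(dₒ − f)/f = 8.8 × (398000 − 48.1)/48.1 ≈ 72806.169 mm = 72.8062 m.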